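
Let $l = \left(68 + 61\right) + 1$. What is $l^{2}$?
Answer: $16900$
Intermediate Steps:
$l = 130$ ($l = 129 + 1 = 130$)
$l^{2} = 130^{2} = 16900$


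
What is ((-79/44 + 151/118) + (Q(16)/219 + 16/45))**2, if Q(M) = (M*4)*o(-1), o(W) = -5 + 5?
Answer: 350400961/13646912400 ≈ 0.025676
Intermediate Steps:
o(W) = 0
Q(M) = 0 (Q(M) = (M*4)*0 = (4*M)*0 = 0)
((-79/44 + 151/118) + (Q(16)/219 + 16/45))**2 = ((-79/44 + 151/118) + (0/219 + 16/45))**2 = ((-79*1/44 + 151*(1/118)) + (0*(1/219) + 16*(1/45)))**2 = ((-79/44 + 151/118) + (0 + 16/45))**2 = (-1339/2596 + 16/45)**2 = (-18719/116820)**2 = 350400961/13646912400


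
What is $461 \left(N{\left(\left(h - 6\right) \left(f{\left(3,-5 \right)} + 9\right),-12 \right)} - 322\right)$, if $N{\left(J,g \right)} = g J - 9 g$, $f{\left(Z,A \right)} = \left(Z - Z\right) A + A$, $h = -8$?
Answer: $211138$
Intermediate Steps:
$f{\left(Z,A \right)} = A$ ($f{\left(Z,A \right)} = 0 A + A = 0 + A = A$)
$N{\left(J,g \right)} = - 9 g + J g$ ($N{\left(J,g \right)} = J g - 9 g = - 9 g + J g$)
$461 \left(N{\left(\left(h - 6\right) \left(f{\left(3,-5 \right)} + 9\right),-12 \right)} - 322\right) = 461 \left(- 12 \left(-9 + \left(-8 - 6\right) \left(-5 + 9\right)\right) - 322\right) = 461 \left(- 12 \left(-9 - 56\right) - 322\right) = 461 \left(\left(-12\right) \left(-65\right) - 322\right) = 461 \left(780 - 322\right) = 461 \cdot 458 = 211138$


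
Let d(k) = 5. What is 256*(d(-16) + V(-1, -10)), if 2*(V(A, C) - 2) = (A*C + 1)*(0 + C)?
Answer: -12288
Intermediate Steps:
V(A, C) = 2 + C*(1 + A*C)/2 (V(A, C) = 2 + ((A*C + 1)*(0 + C))/2 = 2 + ((1 + A*C)*C)/2 = 2 + (C*(1 + A*C))/2 = 2 + C*(1 + A*C)/2)
256*(d(-16) + V(-1, -10)) = 256*(5 + (2 + (½)*(-10) + (½)*(-1)*(-10)²)) = 256*(5 + (2 - 5 + (½)*(-1)*100)) = 256*(5 + (2 - 5 - 50)) = 256*(5 - 53) = 256*(-48) = -12288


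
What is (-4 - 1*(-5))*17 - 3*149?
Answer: -430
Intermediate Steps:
(-4 - 1*(-5))*17 - 3*149 = (-4 + 5)*17 - 447 = 1*17 - 447 = 17 - 447 = -430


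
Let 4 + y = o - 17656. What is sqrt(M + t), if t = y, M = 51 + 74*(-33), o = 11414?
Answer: I*sqrt(8637) ≈ 92.935*I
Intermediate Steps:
M = -2391 (M = 51 - 2442 = -2391)
y = -6246 (y = -4 + (11414 - 17656) = -4 - 6242 = -6246)
t = -6246
sqrt(M + t) = sqrt(-2391 - 6246) = sqrt(-8637) = I*sqrt(8637)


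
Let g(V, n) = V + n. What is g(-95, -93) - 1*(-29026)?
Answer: 28838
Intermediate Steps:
g(-95, -93) - 1*(-29026) = (-95 - 93) - 1*(-29026) = -188 + 29026 = 28838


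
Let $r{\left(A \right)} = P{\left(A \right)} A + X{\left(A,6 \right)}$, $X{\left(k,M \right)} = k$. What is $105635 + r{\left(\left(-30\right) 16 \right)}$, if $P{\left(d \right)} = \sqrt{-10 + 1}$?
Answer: $105155 - 1440 i \approx 1.0516 \cdot 10^{5} - 1440.0 i$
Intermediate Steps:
$P{\left(d \right)} = 3 i$ ($P{\left(d \right)} = \sqrt{-9} = 3 i$)
$r{\left(A \right)} = A + 3 i A$ ($r{\left(A \right)} = 3 i A + A = A + 3 i A$)
$105635 + r{\left(\left(-30\right) 16 \right)} = 105635 + \left(-30\right) 16 \left(1 + 3 i\right) = 105635 - 480 \left(1 + 3 i\right) = 105635 - \left(480 + 1440 i\right) = 105155 - 1440 i$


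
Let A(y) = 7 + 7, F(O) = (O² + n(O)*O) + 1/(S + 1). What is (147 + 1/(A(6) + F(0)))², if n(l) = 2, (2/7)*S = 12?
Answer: 7864851856/363609 ≈ 21630.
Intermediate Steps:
S = 42 (S = (7/2)*12 = 42)
F(O) = 1/43 + O² + 2*O (F(O) = (O² + 2*O) + 1/(42 + 1) = (O² + 2*O) + 1/43 = 1/43 + O² + 2*O)
A(y) = 14
(147 + 1/(A(6) + F(0)))² = (147 + 1/(14 + (1/43 + 0² + 2*0)))² = (147 + 1/(14 + (1/43 + 0 + 0)))² = (147 + 1/(14 + 1/43))² = (147 + 1/(603/43))² = (147 + 43/603)² = (88684/603)² = 7864851856/363609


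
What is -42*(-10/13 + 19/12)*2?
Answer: -889/13 ≈ -68.385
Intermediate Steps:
-42*(-10/13 + 19/12)*2 = -42*127/156*2 = -889/26*2 = -889/13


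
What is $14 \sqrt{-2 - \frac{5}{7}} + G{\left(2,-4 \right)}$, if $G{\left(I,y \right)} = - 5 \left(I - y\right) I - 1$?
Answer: $-61 + 2 i \sqrt{133} \approx -61.0 + 23.065 i$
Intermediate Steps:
$G{\left(I,y \right)} = -1 + I \left(- 5 I + 5 y\right)$ ($G{\left(I,y \right)} = \left(- 5 I + 5 y\right) I - 1 = I \left(- 5 I + 5 y\right) - 1 = -1 + I \left(- 5 I + 5 y\right)$)
$14 \sqrt{-2 - \frac{5}{7}} + G{\left(2,-4 \right)} = 14 \sqrt{-2 - \frac{5}{7}} - \left(1 + 20 + 40\right) = 14 \sqrt{-2 - \frac{5}{7}} - 61 = 14 \sqrt{- \frac{19}{7}} - 61 = 14 \frac{i \sqrt{133}}{7} - 61 = 2 i \sqrt{133} - 61 = -61 + 2 i \sqrt{133}$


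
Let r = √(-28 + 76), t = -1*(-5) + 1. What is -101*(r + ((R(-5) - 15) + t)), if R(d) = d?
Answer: 1414 - 404*√3 ≈ 714.25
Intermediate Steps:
t = 6 (t = 5 + 1 = 6)
r = 4*√3 (r = √48 = 4*√3 ≈ 6.9282)
-101*(r + ((R(-5) - 15) + t)) = -101*(4*√3 + ((-5 - 15) + 6)) = -101*(4*√3 + (-20 + 6)) = -101*(4*√3 - 14) = -101*(-14 + 4*√3) = 1414 - 404*√3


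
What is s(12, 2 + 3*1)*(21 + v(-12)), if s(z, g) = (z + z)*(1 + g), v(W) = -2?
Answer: 2736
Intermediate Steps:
s(z, g) = 2*z*(1 + g) (s(z, g) = (2*z)*(1 + g) = 2*z*(1 + g))
s(12, 2 + 3*1)*(21 + v(-12)) = (2*12*(1 + (2 + 3*1)))*(21 - 2) = (2*12*(1 + (2 + 3)))*19 = (2*12*(1 + 5))*19 = (2*12*6)*19 = 144*19 = 2736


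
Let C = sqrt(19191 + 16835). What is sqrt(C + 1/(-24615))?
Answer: sqrt(-2735 + 67322025*sqrt(36026))/8205 ≈ 13.777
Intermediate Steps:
C = sqrt(36026) ≈ 189.81
sqrt(C + 1/(-24615)) = sqrt(sqrt(36026) + 1/(-24615)) = sqrt(sqrt(36026) - 1/24615) = sqrt(-1/24615 + sqrt(36026))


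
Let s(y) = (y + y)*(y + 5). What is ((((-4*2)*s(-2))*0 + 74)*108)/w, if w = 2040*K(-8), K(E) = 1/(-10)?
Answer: -666/17 ≈ -39.176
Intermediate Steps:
K(E) = -⅒
s(y) = 2*y*(5 + y) (s(y) = (2*y)*(5 + y) = 2*y*(5 + y))
w = -204 (w = 2040*(-⅒) = -204)
((((-4*2)*s(-2))*0 + 74)*108)/w = ((((-4*2)*(2*(-2)*(5 - 2)))*0 + 74)*108)/(-204) = ((-16*(-2)*3*0 + 74)*108)*(-1/204) = ((-8*(-12)*0 + 74)*108)*(-1/204) = ((96*0 + 74)*108)*(-1/204) = ((0 + 74)*108)*(-1/204) = (74*108)*(-1/204) = 7992*(-1/204) = -666/17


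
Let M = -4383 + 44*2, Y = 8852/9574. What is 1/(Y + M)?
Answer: -4787/20555739 ≈ -0.00023288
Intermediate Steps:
Y = 4426/4787 (Y = 8852*(1/9574) = 4426/4787 ≈ 0.92459)
M = -4295 (M = -4383 + 88 = -4295)
1/(Y + M) = 1/(4426/4787 - 4295) = 1/(-20555739/4787) = -4787/20555739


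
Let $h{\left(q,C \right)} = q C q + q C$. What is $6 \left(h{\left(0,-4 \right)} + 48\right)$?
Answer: $288$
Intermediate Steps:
$h{\left(q,C \right)} = C q + C q^{2}$ ($h{\left(q,C \right)} = C q q + C q = C q^{2} + C q = C q + C q^{2}$)
$6 \left(h{\left(0,-4 \right)} + 48\right) = 6 \left(\left(-4\right) 0 \left(1 + 0\right) + 48\right) = 6 \left(\left(-4\right) 0 \cdot 1 + 48\right) = 6 \left(0 + 48\right) = 6 \cdot 48 = 288$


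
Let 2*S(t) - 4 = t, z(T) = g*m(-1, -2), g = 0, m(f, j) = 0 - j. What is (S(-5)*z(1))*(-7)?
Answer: 0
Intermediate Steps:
m(f, j) = -j
z(T) = 0 (z(T) = 0*(-1*(-2)) = 0*2 = 0)
S(t) = 2 + t/2
(S(-5)*z(1))*(-7) = ((2 + (½)*(-5))*0)*(-7) = ((2 - 5/2)*0)*(-7) = -½*0*(-7) = 0*(-7) = 0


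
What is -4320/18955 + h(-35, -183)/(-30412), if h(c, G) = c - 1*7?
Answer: -13058373/57645946 ≈ -0.22653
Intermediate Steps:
h(c, G) = -7 + c (h(c, G) = c - 7 = -7 + c)
-4320/18955 + h(-35, -183)/(-30412) = -4320/18955 + (-7 - 35)/(-30412) = -4320*1/18955 - 42*(-1/30412) = -864/3791 + 21/15206 = -13058373/57645946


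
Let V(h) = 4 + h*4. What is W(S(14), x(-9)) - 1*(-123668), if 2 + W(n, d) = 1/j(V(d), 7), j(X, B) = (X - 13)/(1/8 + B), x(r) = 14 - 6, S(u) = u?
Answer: 22754601/184 ≈ 1.2367e+5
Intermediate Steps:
V(h) = 4 + 4*h
x(r) = 8
j(X, B) = (-13 + X)/(1/8 + B)
W(n, d) = -2 + 1/(-24/19 + 32*d/57) (W(n, d) = -2 + 1/(8*(-13 + (4 + 4*d))/(1 + 8*7)) = -2 + 1/(8*(-9 + 4*d)/(1 + 56)) = -2 + 1/(8*(-9 + 4*d)/57) = -2 + 1/(8*(1/57)*(-9 + 4*d)) = -2 + 1/(-24/19 + 32*d/57))
W(S(14), x(-9)) - 1*(-123668) = (201 - 64*8)/(8*(-9 + 4*8)) - 1*(-123668) = (201 - 512)/(8*(-9 + 32)) + 123668 = (1/8)*(-311)/23 + 123668 = (1/8)*(1/23)*(-311) + 123668 = -311/184 + 123668 = 22754601/184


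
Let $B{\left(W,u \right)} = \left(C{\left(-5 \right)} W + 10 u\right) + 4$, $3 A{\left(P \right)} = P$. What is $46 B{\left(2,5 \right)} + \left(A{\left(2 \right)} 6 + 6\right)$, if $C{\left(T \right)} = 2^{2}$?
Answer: $2862$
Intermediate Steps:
$A{\left(P \right)} = \frac{P}{3}$
$C{\left(T \right)} = 4$
$B{\left(W,u \right)} = 4 + 4 W + 10 u$ ($B{\left(W,u \right)} = \left(4 W + 10 u\right) + 4 = 4 + 4 W + 10 u$)
$46 B{\left(2,5 \right)} + \left(A{\left(2 \right)} 6 + 6\right) = 46 \left(4 + 4 \cdot 2 + 10 \cdot 5\right) + \left(\frac{1}{3} \cdot 2 \cdot 6 + 6\right) = 46 \left(4 + 8 + 50\right) + \left(\frac{2}{3} \cdot 6 + 6\right) = 46 \cdot 62 + \left(4 + 6\right) = 2852 + 10 = 2862$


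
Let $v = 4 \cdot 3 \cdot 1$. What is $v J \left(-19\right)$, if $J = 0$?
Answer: $0$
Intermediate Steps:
$v = 12$ ($v = 12 \cdot 1 = 12$)
$v J \left(-19\right) = 12 \cdot 0 \left(-19\right) = 0 \left(-19\right) = 0$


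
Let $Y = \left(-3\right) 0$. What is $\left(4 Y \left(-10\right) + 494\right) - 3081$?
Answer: $-2587$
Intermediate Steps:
$Y = 0$
$\left(4 Y \left(-10\right) + 494\right) - 3081 = \left(4 \cdot 0 \left(-10\right) + 494\right) - 3081 = \left(0 \left(-10\right) + 494\right) - 3081 = \left(0 + 494\right) - 3081 = 494 - 3081 = -2587$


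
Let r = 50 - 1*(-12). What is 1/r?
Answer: 1/62 ≈ 0.016129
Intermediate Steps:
r = 62 (r = 50 + 12 = 62)
1/r = 1/62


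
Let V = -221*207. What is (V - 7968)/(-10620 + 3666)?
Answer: 17905/2318 ≈ 7.7243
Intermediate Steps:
V = -45747
(V - 7968)/(-10620 + 3666) = (-45747 - 7968)/(-10620 + 3666) = -53715/(-6954) = -53715*(-1/6954) = 17905/2318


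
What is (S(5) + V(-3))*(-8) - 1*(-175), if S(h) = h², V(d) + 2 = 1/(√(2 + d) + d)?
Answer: -33/5 + 4*I/5 ≈ -6.6 + 0.8*I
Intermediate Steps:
V(d) = -2 + 1/(d + √(2 + d)) (V(d) = -2 + 1/(√(2 + d) + d) = -2 + 1/(d + √(2 + d)))
(S(5) + V(-3))*(-8) - 1*(-175) = (5² + (1 - 2*(-3) - 2*√(2 - 3))/(-3 + √(2 - 3)))*(-8) - 1*(-175) = (25 + (1 + 6 - 2*I)/(-3 + √(-1)))*(-8) + 175 = (25 + (1 + 6 - 2*I)/(-3 + I))*(-8) + 175 = (25 + ((-3 - I)/10)*(7 - 2*I))*(-8) + 175 = (25 + (-3 - I)*(7 - 2*I)/10)*(-8) + 175 = (-200 - 4*(-3 - I)*(7 - 2*I)/5) + 175 = -25 - 4*(-3 - I)*(7 - 2*I)/5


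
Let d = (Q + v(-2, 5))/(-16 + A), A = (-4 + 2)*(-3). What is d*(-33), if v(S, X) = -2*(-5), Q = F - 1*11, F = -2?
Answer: -99/10 ≈ -9.9000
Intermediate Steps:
Q = -13 (Q = -2 - 1*11 = -2 - 11 = -13)
A = 6 (A = -2*(-3) = 6)
v(S, X) = 10
d = 3/10 (d = (-13 + 10)/(-16 + 6) = -3/(-10) = -3*(-⅒) = 3/10 ≈ 0.30000)
d*(-33) = (3/10)*(-33) = -99/10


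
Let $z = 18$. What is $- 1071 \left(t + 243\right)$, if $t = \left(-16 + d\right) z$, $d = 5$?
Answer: $-48195$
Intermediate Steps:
$t = -198$ ($t = \left(-16 + 5\right) 18 = \left(-11\right) 18 = -198$)
$- 1071 \left(t + 243\right) = - 1071 \left(-198 + 243\right) = \left(-1071\right) 45 = -48195$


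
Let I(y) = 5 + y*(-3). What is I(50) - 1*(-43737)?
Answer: 43592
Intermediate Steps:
I(y) = 5 - 3*y
I(50) - 1*(-43737) = (5 - 3*50) - 1*(-43737) = (5 - 150) + 43737 = -145 + 43737 = 43592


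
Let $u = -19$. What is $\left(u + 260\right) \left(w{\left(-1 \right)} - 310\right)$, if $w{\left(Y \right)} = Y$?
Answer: $-74951$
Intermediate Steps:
$\left(u + 260\right) \left(w{\left(-1 \right)} - 310\right) = \left(-19 + 260\right) \left(-1 - 310\right) = 241 \left(-311\right) = -74951$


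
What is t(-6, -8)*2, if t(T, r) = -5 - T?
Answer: 2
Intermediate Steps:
t(-6, -8)*2 = (-5 - 1*(-6))*2 = (-5 + 6)*2 = 1*2 = 2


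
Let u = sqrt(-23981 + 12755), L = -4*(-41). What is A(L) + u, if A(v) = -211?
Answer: -211 + I*sqrt(11226) ≈ -211.0 + 105.95*I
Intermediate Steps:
L = 164
u = I*sqrt(11226) (u = sqrt(-11226) = I*sqrt(11226) ≈ 105.95*I)
A(L) + u = -211 + I*sqrt(11226)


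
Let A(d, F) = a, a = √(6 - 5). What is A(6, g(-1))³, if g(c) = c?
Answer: 1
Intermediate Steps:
a = 1 (a = √1 = 1)
A(d, F) = 1
A(6, g(-1))³ = 1³ = 1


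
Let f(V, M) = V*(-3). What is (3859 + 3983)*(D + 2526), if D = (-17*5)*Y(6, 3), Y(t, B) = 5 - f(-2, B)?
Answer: 20475462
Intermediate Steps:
f(V, M) = -3*V
Y(t, B) = -1 (Y(t, B) = 5 - (-3)*(-2) = 5 - 1*6 = 5 - 6 = -1)
D = 85 (D = -17*5*(-1) = -85*(-1) = 85)
(3859 + 3983)*(D + 2526) = (3859 + 3983)*(85 + 2526) = 7842*2611 = 20475462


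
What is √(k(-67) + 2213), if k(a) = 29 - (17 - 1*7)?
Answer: 6*√62 ≈ 47.244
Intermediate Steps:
k(a) = 19 (k(a) = 29 - (17 - 7) = 29 - 1*10 = 29 - 10 = 19)
√(k(-67) + 2213) = √(19 + 2213) = √2232 = 6*√62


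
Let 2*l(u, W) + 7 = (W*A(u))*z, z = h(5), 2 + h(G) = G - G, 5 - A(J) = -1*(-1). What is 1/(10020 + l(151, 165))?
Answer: 2/18713 ≈ 0.00010688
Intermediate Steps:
A(J) = 4 (A(J) = 5 - (-1)*(-1) = 5 - 1*1 = 5 - 1 = 4)
h(G) = -2 (h(G) = -2 + (G - G) = -2 + 0 = -2)
z = -2
l(u, W) = -7/2 - 4*W (l(u, W) = -7/2 + ((W*4)*(-2))/2 = -7/2 + ((4*W)*(-2))/2 = -7/2 + (-8*W)/2 = -7/2 - 4*W)
1/(10020 + l(151, 165)) = 1/(10020 + (-7/2 - 4*165)) = 1/(10020 + (-7/2 - 660)) = 1/(10020 - 1327/2) = 1/(18713/2) = 2/18713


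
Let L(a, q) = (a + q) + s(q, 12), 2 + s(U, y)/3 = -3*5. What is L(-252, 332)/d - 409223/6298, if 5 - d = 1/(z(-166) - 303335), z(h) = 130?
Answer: -141253685047/2386982937 ≈ -59.177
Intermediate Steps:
s(U, y) = -51 (s(U, y) = -6 + 3*(-3*5) = -6 + 3*(-15) = -6 - 45 = -51)
L(a, q) = -51 + a + q (L(a, q) = (a + q) - 51 = -51 + a + q)
d = 1516026/303205 (d = 5 - 1/(130 - 303335) = 5 - 1/(-303205) = 5 - 1*(-1/303205) = 5 + 1/303205 = 1516026/303205 ≈ 5.0000)
L(-252, 332)/d - 409223/6298 = (-51 - 252 + 332)/(1516026/303205) - 409223/6298 = 29*(303205/1516026) - 409223*1/6298 = 8792945/1516026 - 409223/6298 = -141253685047/2386982937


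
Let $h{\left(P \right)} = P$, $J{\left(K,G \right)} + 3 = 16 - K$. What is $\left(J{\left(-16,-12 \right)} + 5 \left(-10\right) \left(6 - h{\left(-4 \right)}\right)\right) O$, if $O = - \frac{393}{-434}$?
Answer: $- \frac{185103}{434} \approx -426.5$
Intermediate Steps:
$J{\left(K,G \right)} = 13 - K$ ($J{\left(K,G \right)} = -3 - \left(-16 + K\right) = 13 - K$)
$O = \frac{393}{434}$ ($O = \left(-393\right) \left(- \frac{1}{434}\right) = \frac{393}{434} \approx 0.90553$)
$\left(J{\left(-16,-12 \right)} + 5 \left(-10\right) \left(6 - h{\left(-4 \right)}\right)\right) O = \left(\left(13 - -16\right) + 5 \left(-10\right) \left(6 - -4\right)\right) \frac{393}{434} = \left(\left(13 + 16\right) - 50 \left(6 + 4\right)\right) \frac{393}{434} = \left(29 - 500\right) \frac{393}{434} = \left(-471\right) \frac{393}{434} = - \frac{185103}{434}$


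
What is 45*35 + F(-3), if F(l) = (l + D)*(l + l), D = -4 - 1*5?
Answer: 1647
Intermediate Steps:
D = -9 (D = -4 - 5 = -9)
F(l) = 2*l*(-9 + l) (F(l) = (l - 9)*(l + l) = (-9 + l)*(2*l) = 2*l*(-9 + l))
45*35 + F(-3) = 45*35 + 2*(-3)*(-9 - 3) = 1575 + 2*(-3)*(-12) = 1575 + 72 = 1647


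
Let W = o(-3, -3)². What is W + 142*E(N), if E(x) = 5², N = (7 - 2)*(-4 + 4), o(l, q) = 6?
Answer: 3586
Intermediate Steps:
N = 0 (N = 5*0 = 0)
W = 36 (W = 6² = 36)
E(x) = 25
W + 142*E(N) = 36 + 142*25 = 36 + 3550 = 3586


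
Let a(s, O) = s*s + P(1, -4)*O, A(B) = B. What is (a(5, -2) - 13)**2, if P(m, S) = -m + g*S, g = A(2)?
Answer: 900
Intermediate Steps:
g = 2
P(m, S) = -m + 2*S
a(s, O) = s**2 - 9*O (a(s, O) = s*s + (-1*1 + 2*(-4))*O = s**2 + (-1 - 8)*O = s**2 - 9*O)
(a(5, -2) - 13)**2 = ((5**2 - 9*(-2)) - 13)**2 = ((25 + 18) - 13)**2 = (43 - 13)**2 = 30**2 = 900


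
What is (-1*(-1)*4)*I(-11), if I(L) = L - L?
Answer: 0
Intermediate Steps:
I(L) = 0
(-1*(-1)*4)*I(-11) = (-1*(-1)*4)*0 = (1*4)*0 = 4*0 = 0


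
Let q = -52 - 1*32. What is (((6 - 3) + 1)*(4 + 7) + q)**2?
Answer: 1600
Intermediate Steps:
q = -84 (q = -52 - 32 = -84)
(((6 - 3) + 1)*(4 + 7) + q)**2 = (((6 - 3) + 1)*(4 + 7) - 84)**2 = ((3 + 1)*11 - 84)**2 = (4*11 - 84)**2 = (44 - 84)**2 = (-40)**2 = 1600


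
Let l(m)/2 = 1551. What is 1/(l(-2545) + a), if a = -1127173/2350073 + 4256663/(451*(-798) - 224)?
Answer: 29183206514/90167362172583 ≈ 0.00032366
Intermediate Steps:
l(m) = 3102 (l(m) = 2*1551 = 3102)
a = -358944433845/29183206514 (a = -1127173*1/2350073 + 4256663/(-359898 - 224) = -1127173/2350073 + 4256663/(-360122) = -1127173/2350073 + 4256663*(-1/360122) = -1127173/2350073 - 4256663/360122 = -358944433845/29183206514 ≈ -12.300)
1/(l(-2545) + a) = 1/(3102 - 358944433845/29183206514) = 1/(90167362172583/29183206514) = 29183206514/90167362172583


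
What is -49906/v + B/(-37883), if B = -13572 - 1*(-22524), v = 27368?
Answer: -1067793667/518390972 ≈ -2.0598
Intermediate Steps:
B = 8952 (B = -13572 + 22524 = 8952)
-49906/v + B/(-37883) = -49906/27368 + 8952/(-37883) = -49906*1/27368 + 8952*(-1/37883) = -24953/13684 - 8952/37883 = -1067793667/518390972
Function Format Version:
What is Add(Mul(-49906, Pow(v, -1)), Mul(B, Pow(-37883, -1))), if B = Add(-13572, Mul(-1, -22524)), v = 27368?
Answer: Rational(-1067793667, 518390972) ≈ -2.0598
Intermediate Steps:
B = 8952 (B = Add(-13572, 22524) = 8952)
Add(Mul(-49906, Pow(v, -1)), Mul(B, Pow(-37883, -1))) = Add(Mul(-49906, Pow(27368, -1)), Mul(8952, Pow(-37883, -1))) = Add(Mul(-49906, Rational(1, 27368)), Mul(8952, Rational(-1, 37883))) = Add(Rational(-24953, 13684), Rational(-8952, 37883)) = Rational(-1067793667, 518390972)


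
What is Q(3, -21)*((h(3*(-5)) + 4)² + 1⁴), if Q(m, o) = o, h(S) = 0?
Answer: -357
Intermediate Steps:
Q(3, -21)*((h(3*(-5)) + 4)² + 1⁴) = -21*((0 + 4)² + 1⁴) = -21*(4² + 1) = -21*(16 + 1) = -21*17 = -357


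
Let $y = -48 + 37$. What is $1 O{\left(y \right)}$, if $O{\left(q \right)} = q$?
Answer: $-11$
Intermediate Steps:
$y = -11$
$1 O{\left(y \right)} = 1 \left(-11\right) = -11$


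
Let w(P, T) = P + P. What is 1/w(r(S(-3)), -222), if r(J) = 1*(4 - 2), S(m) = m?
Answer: ¼ ≈ 0.25000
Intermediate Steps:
r(J) = 2 (r(J) = 1*2 = 2)
w(P, T) = 2*P
1/w(r(S(-3)), -222) = 1/(2*2) = 1/4 = ¼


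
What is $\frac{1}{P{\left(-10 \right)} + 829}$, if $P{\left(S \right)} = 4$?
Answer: $\frac{1}{833} \approx 0.0012005$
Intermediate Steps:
$\frac{1}{P{\left(-10 \right)} + 829} = \frac{1}{4 + 829} = \frac{1}{833}$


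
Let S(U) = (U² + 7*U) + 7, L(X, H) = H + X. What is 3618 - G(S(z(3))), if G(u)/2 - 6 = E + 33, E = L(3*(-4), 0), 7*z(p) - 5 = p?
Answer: 3564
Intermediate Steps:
z(p) = 5/7 + p/7
E = -12 (E = 0 + 3*(-4) = 0 - 12 = -12)
S(U) = 7 + U² + 7*U
G(u) = 54 (G(u) = 12 + 2*(-12 + 33) = 12 + 2*21 = 12 + 42 = 54)
3618 - G(S(z(3))) = 3618 - 1*54 = 3618 - 54 = 3564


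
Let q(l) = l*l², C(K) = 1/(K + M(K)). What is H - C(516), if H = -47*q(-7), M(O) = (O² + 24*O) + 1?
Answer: 4500289996/279157 ≈ 16121.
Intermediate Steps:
M(O) = 1 + O² + 24*O
C(K) = 1/(1 + K² + 25*K) (C(K) = 1/(K + (1 + K² + 24*K)) = 1/(1 + K² + 25*K))
q(l) = l³
H = 16121 (H = -47*(-7)³ = -47*(-343) = 16121)
H - C(516) = 16121 - 1/(1 + 516² + 25*516) = 16121 - 1/(1 + 266256 + 12900) = 16121 - 1/279157 = 4500289996/279157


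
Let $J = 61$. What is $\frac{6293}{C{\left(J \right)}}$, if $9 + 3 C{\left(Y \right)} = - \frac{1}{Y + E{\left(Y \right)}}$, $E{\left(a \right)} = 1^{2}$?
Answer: $- \frac{1170498}{559} \approx -2093.9$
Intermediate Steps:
$E{\left(a \right)} = 1$
$C{\left(Y \right)} = -3 - \frac{1}{3 \left(1 + Y\right)}$ ($C{\left(Y \right)} = -3 + \frac{\left(-1\right) \frac{1}{Y + 1}}{3} = -3 + \frac{\left(-1\right) \frac{1}{1 + Y}}{3} = -3 - \frac{1}{3 \left(1 + Y\right)}$)
$\frac{6293}{C{\left(J \right)}} = \frac{6293}{\frac{1}{3} \frac{1}{1 + 61} \left(-10 - 549\right)} = \frac{6293}{\frac{1}{3} \cdot \frac{1}{62} \left(-10 - 549\right)} = \frac{6293}{\frac{1}{3} \cdot \frac{1}{62} \left(-559\right)} = \frac{6293}{- \frac{559}{186}} = 6293 \left(- \frac{186}{559}\right) = - \frac{1170498}{559}$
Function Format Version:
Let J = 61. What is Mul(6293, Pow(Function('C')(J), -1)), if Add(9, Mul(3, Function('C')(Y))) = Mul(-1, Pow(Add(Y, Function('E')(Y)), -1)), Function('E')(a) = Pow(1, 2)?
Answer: Rational(-1170498, 559) ≈ -2093.9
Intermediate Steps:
Function('E')(a) = 1
Function('C')(Y) = Add(-3, Mul(Rational(-1, 3), Pow(Add(1, Y), -1))) (Function('C')(Y) = Add(-3, Mul(Rational(1, 3), Mul(-1, Pow(Add(Y, 1), -1)))) = Add(-3, Mul(Rational(1, 3), Mul(-1, Pow(Add(1, Y), -1)))) = Add(-3, Mul(Rational(-1, 3), Pow(Add(1, Y), -1))))
Mul(6293, Pow(Function('C')(J), -1)) = Mul(6293, Pow(Mul(Rational(1, 3), Pow(Add(1, 61), -1), Add(-10, Mul(-9, 61))), -1)) = Mul(6293, Pow(Mul(Rational(1, 3), Pow(62, -1), Add(-10, -549)), -1)) = Mul(6293, Pow(Mul(Rational(1, 3), Rational(1, 62), -559), -1)) = Mul(6293, Pow(Rational(-559, 186), -1)) = Mul(6293, Rational(-186, 559)) = Rational(-1170498, 559)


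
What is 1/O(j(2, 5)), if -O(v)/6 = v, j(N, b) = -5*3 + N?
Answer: 1/78 ≈ 0.012821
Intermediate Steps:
j(N, b) = -15 + N
O(v) = -6*v
1/O(j(2, 5)) = 1/(-6*(-15 + 2)) = 1/(-6*(-13)) = 1/78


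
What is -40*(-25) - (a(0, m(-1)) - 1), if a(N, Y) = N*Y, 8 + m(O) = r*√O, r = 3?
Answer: 1001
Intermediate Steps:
m(O) = -8 + 3*√O
-40*(-25) - (a(0, m(-1)) - 1) = -40*(-25) - (0*(-8 + 3*√(-1)) - 1) = 1000 - (0*(-8 + 3*I) - 1) = 1000 - (0 - 1) = 1000 - 1*(-1) = 1000 + 1 = 1001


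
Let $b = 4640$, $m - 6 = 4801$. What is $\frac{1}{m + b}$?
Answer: $\frac{1}{9447} \approx 0.00010585$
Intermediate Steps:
$m = 4807$ ($m = 6 + 4801 = 4807$)
$\frac{1}{m + b} = \frac{1}{4807 + 4640} = \frac{1}{9447}$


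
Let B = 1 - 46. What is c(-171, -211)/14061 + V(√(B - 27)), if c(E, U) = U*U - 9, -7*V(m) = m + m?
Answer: 44512/14061 - 12*I*√2/7 ≈ 3.1656 - 2.4244*I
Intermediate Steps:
B = -45
V(m) = -2*m/7 (V(m) = -(m + m)/7 = -2*m/7)
c(E, U) = -9 + U² (c(E, U) = U² - 9 = -9 + U²)
c(-171, -211)/14061 + V(√(B - 27)) = (-9 + (-211)²)/14061 - 2*√(-45 - 27)/7 = (-9 + 44521)*(1/14061) - 12*I*√2/7 = 44512*(1/14061) - 12*I*√2/7 = 44512/14061 - 12*I*√2/7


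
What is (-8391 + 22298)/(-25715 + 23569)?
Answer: -13907/2146 ≈ -6.4804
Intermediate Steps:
(-8391 + 22298)/(-25715 + 23569) = 13907/(-2146) = 13907*(-1/2146) = -13907/2146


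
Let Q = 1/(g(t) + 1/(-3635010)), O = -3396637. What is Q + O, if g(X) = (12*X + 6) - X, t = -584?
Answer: -79241823130104307/23329494181 ≈ -3.3966e+6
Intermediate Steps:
g(X) = 6 + 11*X (g(X) = (6 + 12*X) - X = 6 + 11*X)
Q = -3635010/23329494181 (Q = 1/((6 + 11*(-584)) + 1/(-3635010)) = 1/((6 - 6424) - 1/3635010) = 1/(-6418 - 1/3635010) = 1/(-23329494181/3635010) = -3635010/23329494181 ≈ -0.00015581)
Q + O = -3635010/23329494181 - 3396637 = -79241823130104307/23329494181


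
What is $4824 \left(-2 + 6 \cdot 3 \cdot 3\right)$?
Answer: $250848$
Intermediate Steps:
$4824 \left(-2 + 6 \cdot 3 \cdot 3\right) = 4824 \left(-2 + 6 \cdot 9\right) = 4824 \left(-2 + 54\right) = 4824 \cdot 52 = 250848$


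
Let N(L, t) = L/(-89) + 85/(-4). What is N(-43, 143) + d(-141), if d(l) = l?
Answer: -57589/356 ≈ -161.77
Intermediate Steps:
N(L, t) = -85/4 - L/89 (N(L, t) = L*(-1/89) + 85*(-¼) = -L/89 - 85/4 = -85/4 - L/89)
N(-43, 143) + d(-141) = (-85/4 - 1/89*(-43)) - 141 = (-85/4 + 43/89) - 141 = -7393/356 - 141 = -57589/356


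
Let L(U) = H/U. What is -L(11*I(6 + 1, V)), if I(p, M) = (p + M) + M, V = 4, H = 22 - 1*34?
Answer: 4/55 ≈ 0.072727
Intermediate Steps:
H = -12 (H = 22 - 34 = -12)
I(p, M) = p + 2*M (I(p, M) = (M + p) + M = p + 2*M)
L(U) = -12/U
-L(11*I(6 + 1, V)) = -(-12)/(11*((6 + 1) + 2*4)) = -(-12)/(11*(7 + 8)) = -(-12)/(11*15) = -(-12)/165 = -1*(-4/55) = 4/55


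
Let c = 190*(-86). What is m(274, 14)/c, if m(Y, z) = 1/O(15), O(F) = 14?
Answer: -1/228760 ≈ -4.3714e-6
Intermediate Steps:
c = -16340
m(Y, z) = 1/14
m(274, 14)/c = (1/14)/(-16340) = (1/14)*(-1/16340) = -1/228760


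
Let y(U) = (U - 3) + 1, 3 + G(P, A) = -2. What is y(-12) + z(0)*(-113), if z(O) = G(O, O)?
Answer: 551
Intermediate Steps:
G(P, A) = -5 (G(P, A) = -3 - 2 = -5)
z(O) = -5
y(U) = -2 + U (y(U) = (-3 + U) + 1 = -2 + U)
y(-12) + z(0)*(-113) = (-2 - 12) - 5*(-113) = -14 + 565 = 551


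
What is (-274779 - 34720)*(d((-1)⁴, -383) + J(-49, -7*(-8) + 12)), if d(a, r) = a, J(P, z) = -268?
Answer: 82636233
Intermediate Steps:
(-274779 - 34720)*(d((-1)⁴, -383) + J(-49, -7*(-8) + 12)) = (-274779 - 34720)*((-1)⁴ - 268) = -309499*(1 - 268) = -309499*(-267) = 82636233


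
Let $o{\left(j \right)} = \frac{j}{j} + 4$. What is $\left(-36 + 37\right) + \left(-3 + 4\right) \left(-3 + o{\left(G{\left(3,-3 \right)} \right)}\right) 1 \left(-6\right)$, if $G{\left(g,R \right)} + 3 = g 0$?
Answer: $-11$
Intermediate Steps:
$G{\left(g,R \right)} = -3$ ($G{\left(g,R \right)} = -3 + g 0 = -3 + 0 = -3$)
$o{\left(j \right)} = 5$ ($o{\left(j \right)} = 1 + 4 = 5$)
$\left(-36 + 37\right) + \left(-3 + 4\right) \left(-3 + o{\left(G{\left(3,-3 \right)} \right)}\right) 1 \left(-6\right) = \left(-36 + 37\right) + \left(-3 + 4\right) \left(-3 + 5\right) 1 \left(-6\right) = 1 + 1 \cdot 2 \cdot 1 \left(-6\right) = 1 + 2 \cdot 1 \left(-6\right) = 1 + 2 \left(-6\right) = 1 - 12 = -11$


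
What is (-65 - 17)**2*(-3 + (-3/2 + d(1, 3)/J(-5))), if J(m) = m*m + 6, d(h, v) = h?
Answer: -931274/31 ≈ -30041.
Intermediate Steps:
J(m) = 6 + m**2 (J(m) = m**2 + 6 = 6 + m**2)
(-65 - 17)**2*(-3 + (-3/2 + d(1, 3)/J(-5))) = (-65 - 17)**2*(-3 + (-3/2 + 1/(6 + (-5)**2))) = (-82)**2*(-3 + (-3*1/2 + 1/(6 + 25))) = 6724*(-3 + (-3/2 + 1/31)) = 6724*(-3 - 91/62) = 6724*(-277/62) = -931274/31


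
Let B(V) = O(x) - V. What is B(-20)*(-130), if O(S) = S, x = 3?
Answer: -2990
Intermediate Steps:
B(V) = 3 - V
B(-20)*(-130) = (3 - 1*(-20))*(-130) = (3 + 20)*(-130) = 23*(-130) = -2990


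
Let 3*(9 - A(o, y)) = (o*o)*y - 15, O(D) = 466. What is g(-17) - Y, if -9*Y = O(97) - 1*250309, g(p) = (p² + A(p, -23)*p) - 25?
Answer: -196202/3 ≈ -65401.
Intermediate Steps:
A(o, y) = 14 - y*o²/3 (A(o, y) = 9 - ((o*o)*y - 15)/3 = 9 - (o²*y - 15)/3 = 9 - (y*o² - 15)/3 = 9 - (-15 + y*o²)/3 = 9 + (5 - y*o²/3) = 14 - y*o²/3)
g(p) = -25 + p² + p*(14 + 23*p²/3) (g(p) = (p² + (14 - ⅓*(-23)*p²)*p) - 25 = (p² + (14 + 23*p²/3)*p) - 25 = (p² + p*(14 + 23*p²/3)) - 25 = -25 + p² + p*(14 + 23*p²/3))
Y = 83281/3 (Y = -(466 - 1*250309)/9 = -(466 - 250309)/9 = -⅑*(-249843) = 83281/3 ≈ 27760.)
g(-17) - Y = (-25 + (-17)² + 14*(-17) + (23/3)*(-17)³) - 1*83281/3 = (-25 + 289 - 238 + (23/3)*(-4913)) - 83281/3 = (-25 + 289 - 238 - 112999/3) - 83281/3 = -112921/3 - 83281/3 = -196202/3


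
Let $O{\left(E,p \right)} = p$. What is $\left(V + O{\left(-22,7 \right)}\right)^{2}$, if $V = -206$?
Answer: $39601$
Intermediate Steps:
$\left(V + O{\left(-22,7 \right)}\right)^{2} = \left(-206 + 7\right)^{2} = \left(-199\right)^{2} = 39601$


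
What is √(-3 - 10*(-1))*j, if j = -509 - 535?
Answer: -1044*√7 ≈ -2762.2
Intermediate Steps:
j = -1044
√(-3 - 10*(-1))*j = √(-3 - 10*(-1))*(-1044) = √(-3 + 10)*(-1044) = √7*(-1044) = -1044*√7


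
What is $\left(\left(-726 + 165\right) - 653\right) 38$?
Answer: $-46132$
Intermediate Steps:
$\left(\left(-726 + 165\right) - 653\right) 38 = \left(-561 - 653\right) 38 = \left(-1214\right) 38 = -46132$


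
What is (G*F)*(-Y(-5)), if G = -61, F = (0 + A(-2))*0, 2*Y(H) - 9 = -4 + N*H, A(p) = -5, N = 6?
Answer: 0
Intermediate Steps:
Y(H) = 5/2 + 3*H (Y(H) = 9/2 + (-4 + 6*H)/2 = 9/2 + (-2 + 3*H) = 5/2 + 3*H)
F = 0 (F = (0 - 5)*0 = -5*0 = 0)
(G*F)*(-Y(-5)) = (-61*0)*(-(5/2 + 3*(-5))) = 0*(-(5/2 - 15)) = 0*(-1*(-25/2)) = 0*(25/2) = 0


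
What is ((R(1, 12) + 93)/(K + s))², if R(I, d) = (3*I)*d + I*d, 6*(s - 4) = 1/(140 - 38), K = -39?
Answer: 7446309264/458773561 ≈ 16.231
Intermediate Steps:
s = 2449/612 (s = 4 + 1/(6*(140 - 38)) = 4 + (⅙)/102 = 4 + (⅙)*(1/102) = 4 + 1/612 = 2449/612 ≈ 4.0016)
R(I, d) = 4*I*d (R(I, d) = 3*I*d + I*d = 4*I*d)
((R(1, 12) + 93)/(K + s))² = ((4*1*12 + 93)/(-39 + 2449/612))² = ((48 + 93)/(-21419/612))² = (141*(-612/21419))² = (-86292/21419)² = 7446309264/458773561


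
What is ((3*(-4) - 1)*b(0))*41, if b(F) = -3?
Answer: 1599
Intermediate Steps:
((3*(-4) - 1)*b(0))*41 = ((3*(-4) - 1)*(-3))*41 = ((-12 - 1)*(-3))*41 = -13*(-3)*41 = 39*41 = 1599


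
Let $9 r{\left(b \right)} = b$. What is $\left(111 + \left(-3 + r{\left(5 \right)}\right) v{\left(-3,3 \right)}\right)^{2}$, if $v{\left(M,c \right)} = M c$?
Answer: $17689$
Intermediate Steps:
$r{\left(b \right)} = \frac{b}{9}$
$\left(111 + \left(-3 + r{\left(5 \right)}\right) v{\left(-3,3 \right)}\right)^{2} = \left(111 + \left(-3 + \frac{1}{9} \cdot 5\right) \left(\left(-3\right) 3\right)\right)^{2} = \left(111 + \left(-3 + \frac{5}{9}\right) \left(-9\right)\right)^{2} = \left(111 - -22\right)^{2} = \left(111 + 22\right)^{2} = 133^{2} = 17689$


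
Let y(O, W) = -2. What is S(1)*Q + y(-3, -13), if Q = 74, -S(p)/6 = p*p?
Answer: -446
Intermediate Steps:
S(p) = -6*p² (S(p) = -6*p*p = -6*p²)
S(1)*Q + y(-3, -13) = -6*1²*74 - 2 = -6*1*74 - 2 = -6*74 - 2 = -444 - 2 = -446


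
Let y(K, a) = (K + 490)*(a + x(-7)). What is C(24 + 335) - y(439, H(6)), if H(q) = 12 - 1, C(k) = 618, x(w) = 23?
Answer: -30968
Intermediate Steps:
H(q) = 11
y(K, a) = (23 + a)*(490 + K) (y(K, a) = (K + 490)*(a + 23) = (490 + K)*(23 + a) = (23 + a)*(490 + K))
C(24 + 335) - y(439, H(6)) = 618 - (11270 + 23*439 + 490*11 + 439*11) = 618 - (11270 + 10097 + 5390 + 4829) = 618 - 1*31586 = 618 - 31586 = -30968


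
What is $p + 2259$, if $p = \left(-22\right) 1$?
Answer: $2237$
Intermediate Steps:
$p = -22$
$p + 2259 = -22 + 2259 = 2237$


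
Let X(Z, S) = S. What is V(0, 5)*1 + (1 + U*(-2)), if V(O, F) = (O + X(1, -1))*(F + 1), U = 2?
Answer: -9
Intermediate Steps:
V(O, F) = (1 + F)*(-1 + O) (V(O, F) = (O - 1)*(F + 1) = (-1 + O)*(1 + F) = (1 + F)*(-1 + O))
V(0, 5)*1 + (1 + U*(-2)) = (-1 + 0 - 1*5 + 5*0)*1 + (1 + 2*(-2)) = (-1 + 0 - 5 + 0)*1 + (1 - 4) = -6*1 - 3 = -6 - 3 = -9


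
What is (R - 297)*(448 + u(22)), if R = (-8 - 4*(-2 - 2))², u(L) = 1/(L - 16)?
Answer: -626537/6 ≈ -1.0442e+5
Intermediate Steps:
u(L) = 1/(-16 + L)
R = 64 (R = (-8 - 4*(-4))² = (-8 + 16)² = 8² = 64)
(R - 297)*(448 + u(22)) = (64 - 297)*(448 + 1/(-16 + 22)) = -233*(448 + 1/6) = -233*(448 + ⅙) = -233*2689/6 = -626537/6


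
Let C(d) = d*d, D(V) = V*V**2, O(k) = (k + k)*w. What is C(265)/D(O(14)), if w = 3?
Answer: 70225/592704 ≈ 0.11848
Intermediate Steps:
O(k) = 6*k (O(k) = (k + k)*3 = (2*k)*3 = 6*k)
D(V) = V**3
C(d) = d**2
C(265)/D(O(14)) = 265**2/((6*14)**3) = 70225/(84**3) = 70225/592704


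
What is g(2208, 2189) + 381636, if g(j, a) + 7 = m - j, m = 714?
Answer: 380135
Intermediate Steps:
g(j, a) = 707 - j (g(j, a) = -7 + (714 - j) = 707 - j)
g(2208, 2189) + 381636 = (707 - 1*2208) + 381636 = (707 - 2208) + 381636 = -1501 + 381636 = 380135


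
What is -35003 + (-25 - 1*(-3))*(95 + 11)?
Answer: -37335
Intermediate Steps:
-35003 + (-25 - 1*(-3))*(95 + 11) = -35003 + (-25 + 3)*106 = -35003 - 22*106 = -35003 - 2332 = -37335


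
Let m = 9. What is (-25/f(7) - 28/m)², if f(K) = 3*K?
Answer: 73441/3969 ≈ 18.504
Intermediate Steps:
(-25/f(7) - 28/m)² = (-25/(3*7) - 28/9)² = (-25/21 - 28*⅑)² = (-25*1/21 - 28/9)² = (-25/21 - 28/9)² = (-271/63)² = 73441/3969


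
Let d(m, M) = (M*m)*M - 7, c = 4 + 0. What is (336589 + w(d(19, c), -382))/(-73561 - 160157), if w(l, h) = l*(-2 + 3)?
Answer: -168443/116859 ≈ -1.4414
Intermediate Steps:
c = 4
d(m, M) = -7 + m*M² (d(m, M) = m*M² - 7 = -7 + m*M²)
w(l, h) = l (w(l, h) = l*1 = l)
(336589 + w(d(19, c), -382))/(-73561 - 160157) = (336589 + (-7 + 19*4²))/(-73561 - 160157) = (336589 + (-7 + 19*16))/(-233718) = (336589 + (-7 + 304))*(-1/233718) = (336589 + 297)*(-1/233718) = 336886*(-1/233718) = -168443/116859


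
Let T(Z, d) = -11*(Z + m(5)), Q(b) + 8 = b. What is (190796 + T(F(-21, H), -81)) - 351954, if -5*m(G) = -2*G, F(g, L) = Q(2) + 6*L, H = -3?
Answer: -160916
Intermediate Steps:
Q(b) = -8 + b
F(g, L) = -6 + 6*L (F(g, L) = (-8 + 2) + 6*L = -6 + 6*L)
m(G) = 2*G/5 (m(G) = -(-2)*G/5 = 2*G/5)
T(Z, d) = -22 - 11*Z (T(Z, d) = -11*(Z + (⅖)*5) = -11*(Z + 2) = -11*(2 + Z) = -22 - 11*Z)
(190796 + T(F(-21, H), -81)) - 351954 = (190796 + (-22 - 11*(-6 + 6*(-3)))) - 351954 = (190796 + (-22 - 11*(-6 - 18))) - 351954 = (190796 + (-22 - 11*(-24))) - 351954 = (190796 + (-22 + 264)) - 351954 = (190796 + 242) - 351954 = 191038 - 351954 = -160916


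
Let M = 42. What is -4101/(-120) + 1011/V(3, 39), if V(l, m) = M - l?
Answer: 31251/520 ≈ 60.098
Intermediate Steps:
V(l, m) = 42 - l
-4101/(-120) + 1011/V(3, 39) = -4101/(-120) + 1011/(42 - 1*3) = -4101*(-1/120) + 1011/(42 - 3) = 1367/40 + 1011/39 = 1367/40 + 1011*(1/39) = 1367/40 + 337/13 = 31251/520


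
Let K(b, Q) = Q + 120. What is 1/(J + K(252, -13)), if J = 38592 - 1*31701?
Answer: 1/6998 ≈ 0.00014290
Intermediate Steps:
J = 6891 (J = 38592 - 31701 = 6891)
K(b, Q) = 120 + Q
1/(J + K(252, -13)) = 1/(6891 + (120 - 13)) = 1/(6891 + 107) = 1/6998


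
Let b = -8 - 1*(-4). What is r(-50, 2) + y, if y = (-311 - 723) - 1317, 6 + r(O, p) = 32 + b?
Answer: -2329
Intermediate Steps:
b = -4 (b = -8 + 4 = -4)
r(O, p) = 22 (r(O, p) = -6 + (32 - 4) = -6 + 28 = 22)
y = -2351 (y = -1034 - 1317 = -2351)
r(-50, 2) + y = 22 - 2351 = -2329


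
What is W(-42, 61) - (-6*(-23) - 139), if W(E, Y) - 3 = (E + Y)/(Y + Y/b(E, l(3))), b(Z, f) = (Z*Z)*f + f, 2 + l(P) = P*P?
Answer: 3249609/753716 ≈ 4.3114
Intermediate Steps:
l(P) = -2 + P² (l(P) = -2 + P*P = -2 + P²)
b(Z, f) = f + f*Z² (b(Z, f) = Z²*f + f = f*Z² + f = f + f*Z²)
W(E, Y) = 3 + (E + Y)/(Y + Y/(7 + 7*E²)) (W(E, Y) = 3 + (E + Y)/(Y + Y/(((-2 + 3²)*(1 + E²)))) = 3 + (E + Y)/(Y + Y/(((-2 + 9)*(1 + E²)))) = 3 + (E + Y)/(Y + Y/((7*(1 + E²)))) = 3 + (E + Y)/(Y + Y/(7 + 7*E²)))
W(-42, 61) - (-6*(-23) - 139) = (7*(-42) + 7*(-42)³ + 31*61 + 28*61*(-42)²)/(61*(8 + 7*(-42)²)) - (-6*(-23) - 139) = (-294 + 7*(-74088) + 1891 + 28*61*1764)/(61*(8 + 7*1764)) - (138 - 139) = (-294 - 518616 + 1891 + 3012912)/(61*(8 + 12348)) - 1*(-1) = (1/61)*2495893/12356 + 1 = (1/61)*(1/12356)*2495893 + 1 = 2495893/753716 + 1 = 3249609/753716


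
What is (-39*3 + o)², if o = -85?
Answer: 40804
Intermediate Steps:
(-39*3 + o)² = (-39*3 - 85)² = (-117 - 85)² = (-202)² = 40804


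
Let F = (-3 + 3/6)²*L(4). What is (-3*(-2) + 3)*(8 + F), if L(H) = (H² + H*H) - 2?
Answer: 3519/2 ≈ 1759.5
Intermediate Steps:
L(H) = -2 + 2*H² (L(H) = (H² + H²) - 2 = 2*H² - 2 = -2 + 2*H²)
F = 375/2 (F = (-3 + 3/6)²*(-2 + 2*4²) = (-3 + 3*(⅙))²*(-2 + 2*16) = (-3 + ½)²*(-2 + 32) = (-5/2)²*30 = (25/4)*30 = 375/2 ≈ 187.50)
(-3*(-2) + 3)*(8 + F) = (-3*(-2) + 3)*(8 + 375/2) = (6 + 3)*(391/2) = 9*(391/2) = 3519/2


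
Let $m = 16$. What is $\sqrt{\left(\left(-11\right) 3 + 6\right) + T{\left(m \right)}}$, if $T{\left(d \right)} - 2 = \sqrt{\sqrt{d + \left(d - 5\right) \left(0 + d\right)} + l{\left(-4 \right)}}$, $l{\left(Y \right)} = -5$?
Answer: $\sqrt{-25 + \sqrt{-5 + 8 \sqrt{3}}} \approx 4.693 i$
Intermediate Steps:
$T{\left(d \right)} = 2 + \sqrt{-5 + \sqrt{d + d \left(-5 + d\right)}}$ ($T{\left(d \right)} = 2 + \sqrt{\sqrt{d + \left(d - 5\right) \left(0 + d\right)} - 5} = 2 + \sqrt{\sqrt{d + \left(-5 + d\right) d} - 5} = 2 + \sqrt{\sqrt{d + d \left(-5 + d\right)} - 5} = 2 + \sqrt{-5 + \sqrt{d + d \left(-5 + d\right)}}$)
$\sqrt{\left(\left(-11\right) 3 + 6\right) + T{\left(m \right)}} = \sqrt{\left(\left(-11\right) 3 + 6\right) + \left(2 + \sqrt{-5 + \sqrt{16 \left(-4 + 16\right)}}\right)} = \sqrt{\left(-33 + 6\right) + \left(2 + \sqrt{-5 + \sqrt{16 \cdot 12}}\right)} = \sqrt{-27 + \left(2 + \sqrt{-5 + \sqrt{192}}\right)} = \sqrt{-27 + \left(2 + \sqrt{-5 + 8 \sqrt{3}}\right)} = \sqrt{-25 + \sqrt{-5 + 8 \sqrt{3}}}$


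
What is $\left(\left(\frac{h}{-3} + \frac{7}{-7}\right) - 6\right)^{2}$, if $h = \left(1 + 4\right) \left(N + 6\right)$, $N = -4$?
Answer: $\frac{961}{9} \approx 106.78$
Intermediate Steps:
$h = 10$ ($h = \left(1 + 4\right) \left(-4 + 6\right) = 5 \cdot 2 = 10$)
$\left(\left(\frac{h}{-3} + \frac{7}{-7}\right) - 6\right)^{2} = \left(\left(\frac{10}{-3} + \frac{7}{-7}\right) - 6\right)^{2} = \left(\left(10 \left(- \frac{1}{3}\right) + 7 \left(- \frac{1}{7}\right)\right) - 6\right)^{2} = \left(\left(- \frac{10}{3} - 1\right) - 6\right)^{2} = \left(- \frac{13}{3} - 6\right)^{2} = \left(- \frac{31}{3}\right)^{2} = \frac{961}{9}$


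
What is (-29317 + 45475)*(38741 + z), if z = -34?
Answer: 625427706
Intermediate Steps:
(-29317 + 45475)*(38741 + z) = (-29317 + 45475)*(38741 - 34) = 16158*38707 = 625427706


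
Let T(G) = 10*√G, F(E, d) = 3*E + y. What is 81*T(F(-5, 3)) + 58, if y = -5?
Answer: 58 + 1620*I*√5 ≈ 58.0 + 3622.4*I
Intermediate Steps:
F(E, d) = -5 + 3*E (F(E, d) = 3*E - 5 = -5 + 3*E)
81*T(F(-5, 3)) + 58 = 81*(10*√(-5 + 3*(-5))) + 58 = 81*(10*√(-5 - 15)) + 58 = 81*(10*√(-20)) + 58 = 81*(10*(2*I*√5)) + 58 = 81*(20*I*√5) + 58 = 1620*I*√5 + 58 = 58 + 1620*I*√5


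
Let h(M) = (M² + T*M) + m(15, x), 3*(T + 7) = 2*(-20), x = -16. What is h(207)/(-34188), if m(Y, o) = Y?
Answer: -12885/11396 ≈ -1.1307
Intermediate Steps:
T = -61/3 (T = -7 + (2*(-20))/3 = -7 + (⅓)*(-40) = -7 - 40/3 = -61/3 ≈ -20.333)
h(M) = 15 + M² - 61*M/3 (h(M) = (M² - 61*M/3) + 15 = 15 + M² - 61*M/3)
h(207)/(-34188) = (15 + 207² - 61/3*207)/(-34188) = (15 + 42849 - 4209)*(-1/34188) = 38655*(-1/34188) = -12885/11396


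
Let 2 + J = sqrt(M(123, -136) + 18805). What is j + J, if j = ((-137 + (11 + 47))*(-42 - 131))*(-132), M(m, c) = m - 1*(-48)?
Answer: -1804046 + 4*sqrt(1186) ≈ -1.8039e+6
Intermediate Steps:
M(m, c) = 48 + m (M(m, c) = m + 48 = 48 + m)
J = -2 + 4*sqrt(1186) (J = -2 + sqrt((48 + 123) + 18805) = -2 + sqrt(171 + 18805) = -2 + sqrt(18976) = -2 + 4*sqrt(1186) ≈ 135.75)
j = -1804044 (j = ((-137 + 58)*(-173))*(-132) = -79*(-173)*(-132) = 13667*(-132) = -1804044)
j + J = -1804044 + (-2 + 4*sqrt(1186)) = -1804046 + 4*sqrt(1186)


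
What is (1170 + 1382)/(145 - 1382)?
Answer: -2552/1237 ≈ -2.0631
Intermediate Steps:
(1170 + 1382)/(145 - 1382) = 2552/(-1237) = -1/1237*2552 = -2552/1237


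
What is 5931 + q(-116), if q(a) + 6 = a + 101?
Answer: 5910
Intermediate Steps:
q(a) = 95 + a (q(a) = -6 + (a + 101) = -6 + (101 + a) = 95 + a)
5931 + q(-116) = 5931 + (95 - 116) = 5931 - 21 = 5910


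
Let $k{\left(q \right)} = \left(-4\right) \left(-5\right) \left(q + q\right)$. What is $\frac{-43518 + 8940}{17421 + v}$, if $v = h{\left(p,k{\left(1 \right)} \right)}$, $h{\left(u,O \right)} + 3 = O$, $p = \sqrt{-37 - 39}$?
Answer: $- \frac{17289}{8729} \approx -1.9806$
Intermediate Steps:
$p = 2 i \sqrt{19}$ ($p = \sqrt{-76} = 2 i \sqrt{19} \approx 8.7178 i$)
$k{\left(q \right)} = 40 q$ ($k{\left(q \right)} = 20 \cdot 2 q = 40 q$)
$h{\left(u,O \right)} = -3 + O$
$v = 37$ ($v = -3 + 40 \cdot 1 = -3 + 40 = 37$)
$\frac{-43518 + 8940}{17421 + v} = \frac{-43518 + 8940}{17421 + 37} = - \frac{34578}{17458} = \left(-34578\right) \frac{1}{17458} = - \frac{17289}{8729}$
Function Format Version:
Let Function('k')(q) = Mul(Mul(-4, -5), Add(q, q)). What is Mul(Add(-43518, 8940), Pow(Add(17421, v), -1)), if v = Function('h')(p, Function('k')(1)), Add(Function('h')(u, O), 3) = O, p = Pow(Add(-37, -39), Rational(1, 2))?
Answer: Rational(-17289, 8729) ≈ -1.9806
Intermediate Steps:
p = Mul(2, I, Pow(19, Rational(1, 2))) (p = Pow(-76, Rational(1, 2)) = Mul(2, I, Pow(19, Rational(1, 2))) ≈ Mul(8.7178, I))
Function('k')(q) = Mul(40, q) (Function('k')(q) = Mul(20, Mul(2, q)) = Mul(40, q))
Function('h')(u, O) = Add(-3, O)
v = 37 (v = Add(-3, Mul(40, 1)) = Add(-3, 40) = 37)
Mul(Add(-43518, 8940), Pow(Add(17421, v), -1)) = Mul(Add(-43518, 8940), Pow(Add(17421, 37), -1)) = Mul(-34578, Pow(17458, -1)) = Mul(-34578, Rational(1, 17458)) = Rational(-17289, 8729)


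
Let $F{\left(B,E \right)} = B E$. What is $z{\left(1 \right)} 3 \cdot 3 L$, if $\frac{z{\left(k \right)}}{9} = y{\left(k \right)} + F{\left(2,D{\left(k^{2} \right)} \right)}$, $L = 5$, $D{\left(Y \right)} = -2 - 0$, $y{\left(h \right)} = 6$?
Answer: $810$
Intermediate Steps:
$D{\left(Y \right)} = -2$ ($D{\left(Y \right)} = -2 + 0 = -2$)
$z{\left(k \right)} = 18$ ($z{\left(k \right)} = 9 \left(6 + 2 \left(-2\right)\right) = 9 \left(6 - 4\right) = 9 \cdot 2 = 18$)
$z{\left(1 \right)} 3 \cdot 3 L = 18 \cdot 3 \cdot 3 \cdot 5 = 18 \cdot 9 \cdot 5 = 18 \cdot 45 = 810$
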